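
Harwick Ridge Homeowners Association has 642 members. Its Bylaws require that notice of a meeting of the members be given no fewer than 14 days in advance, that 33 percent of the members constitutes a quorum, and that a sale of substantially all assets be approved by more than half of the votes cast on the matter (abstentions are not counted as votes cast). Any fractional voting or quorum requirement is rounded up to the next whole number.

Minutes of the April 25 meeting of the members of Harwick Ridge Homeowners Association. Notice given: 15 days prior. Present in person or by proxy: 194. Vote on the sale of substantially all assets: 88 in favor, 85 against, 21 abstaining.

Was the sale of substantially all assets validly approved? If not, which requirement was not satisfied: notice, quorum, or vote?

Invalid — quorum requirement not satisfied.

Notice: 15 days given; 14 required. Satisfied.
Quorum: 33% of 642 = 211.86, rounded up to 212; 194 present. Not satisfied.
Vote: requires a majority of the votes cast (194 − 21 abstaining = 173); a majority of 173 is 87, so 87 needed; 88 in favor. Satisfied.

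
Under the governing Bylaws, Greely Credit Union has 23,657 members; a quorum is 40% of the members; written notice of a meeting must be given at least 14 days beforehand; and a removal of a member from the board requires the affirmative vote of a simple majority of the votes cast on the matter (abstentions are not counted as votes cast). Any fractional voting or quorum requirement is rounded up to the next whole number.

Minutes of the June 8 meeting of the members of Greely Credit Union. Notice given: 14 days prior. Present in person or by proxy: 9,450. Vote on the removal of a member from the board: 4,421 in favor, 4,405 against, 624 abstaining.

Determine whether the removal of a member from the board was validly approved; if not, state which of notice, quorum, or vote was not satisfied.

Notice: 14 days given; 14 required. Satisfied.
Quorum: 40% of 23,657 = 9,462.80, rounded up to 9,463; 9,450 present. Not satisfied.
Vote: requires a majority of the votes cast (9,450 − 624 abstaining = 8,826); a majority of 8826 is 4414, so 4,414 needed; 4,421 in favor. Satisfied.

Invalid — quorum requirement not satisfied.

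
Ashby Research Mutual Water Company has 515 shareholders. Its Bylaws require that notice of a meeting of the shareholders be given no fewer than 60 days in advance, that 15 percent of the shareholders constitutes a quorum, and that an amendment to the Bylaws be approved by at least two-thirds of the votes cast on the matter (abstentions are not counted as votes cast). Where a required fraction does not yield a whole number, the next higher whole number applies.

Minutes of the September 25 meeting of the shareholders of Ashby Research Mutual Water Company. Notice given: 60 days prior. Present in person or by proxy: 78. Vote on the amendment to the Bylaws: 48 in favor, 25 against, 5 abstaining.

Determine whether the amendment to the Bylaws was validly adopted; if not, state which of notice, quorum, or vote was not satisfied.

Notice: 60 days given; 60 required. Satisfied.
Quorum: 15% of 515 = 77.25, rounded up to 78; 78 present. Satisfied.
Vote: requires two-thirds of the votes cast (78 − 5 abstaining = 73); 2/3 of 73 = 48.67, rounded up to 49, so 49 needed; 48 in favor. Not satisfied.

Invalid — vote requirement not satisfied.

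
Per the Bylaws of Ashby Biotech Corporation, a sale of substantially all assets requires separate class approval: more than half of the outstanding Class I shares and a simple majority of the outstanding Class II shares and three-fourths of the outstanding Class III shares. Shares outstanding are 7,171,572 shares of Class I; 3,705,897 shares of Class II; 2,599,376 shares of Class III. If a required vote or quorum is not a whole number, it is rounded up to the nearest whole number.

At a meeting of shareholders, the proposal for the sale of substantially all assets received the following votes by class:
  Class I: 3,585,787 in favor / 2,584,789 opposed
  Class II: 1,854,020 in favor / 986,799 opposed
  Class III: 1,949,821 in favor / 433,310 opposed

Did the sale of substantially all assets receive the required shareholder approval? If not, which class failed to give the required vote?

Approved — every class gave the required vote.

Class I: a majority of 7171572 is 3585787; 3,585,787 required, 3,585,787 in favor — approved.
Class II: a majority of 3705897 is 1852949; 1,852,949 required, 1,854,020 in favor — approved.
Class III: 3/4 of 2599376 = 1949532; 1,949,532 required, 1,949,821 in favor — approved.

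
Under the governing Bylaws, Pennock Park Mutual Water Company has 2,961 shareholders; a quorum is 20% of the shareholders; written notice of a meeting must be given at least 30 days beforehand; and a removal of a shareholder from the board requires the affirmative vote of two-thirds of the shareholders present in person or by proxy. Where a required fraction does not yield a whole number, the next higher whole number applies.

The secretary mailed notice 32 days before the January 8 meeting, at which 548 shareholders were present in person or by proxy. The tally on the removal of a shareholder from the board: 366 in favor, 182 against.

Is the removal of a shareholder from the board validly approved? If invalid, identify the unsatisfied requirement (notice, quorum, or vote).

Notice: 32 days given; 30 required. Satisfied.
Quorum: 20% of 2,961 = 592.20, rounded up to 593; 548 present. Not satisfied.
Vote: requires two-thirds of those present (548); 2/3 of 548 = 365.33, rounded up to 366, so 366 needed; 366 in favor. Satisfied.

Invalid — quorum requirement not satisfied.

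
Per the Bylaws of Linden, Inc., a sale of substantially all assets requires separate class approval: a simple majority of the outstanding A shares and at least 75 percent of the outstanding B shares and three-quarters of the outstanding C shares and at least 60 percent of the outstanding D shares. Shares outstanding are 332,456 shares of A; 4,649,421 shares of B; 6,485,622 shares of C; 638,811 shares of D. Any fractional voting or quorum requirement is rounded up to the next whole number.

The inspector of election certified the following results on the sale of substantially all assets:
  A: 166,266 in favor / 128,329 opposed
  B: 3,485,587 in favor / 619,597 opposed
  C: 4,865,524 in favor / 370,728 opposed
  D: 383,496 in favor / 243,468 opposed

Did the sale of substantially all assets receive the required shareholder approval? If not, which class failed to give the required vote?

Not approved — the B shares did not give the required vote.

A: a majority of 332456 is 166229; 166,229 required, 166,266 in favor — approved.
B: 3/4 of 4649421 = 3487065.75, rounded up to 3487066; 3,487,066 required, 3,485,587 in favor — not approved.
C: 3/4 of 6485622 = 4864216.50, rounded up to 4864217; 4,864,217 required, 4,865,524 in favor — approved.
D: 3/5 of 638811 = 383286.60, rounded up to 383287; 383,287 required, 383,496 in favor — approved.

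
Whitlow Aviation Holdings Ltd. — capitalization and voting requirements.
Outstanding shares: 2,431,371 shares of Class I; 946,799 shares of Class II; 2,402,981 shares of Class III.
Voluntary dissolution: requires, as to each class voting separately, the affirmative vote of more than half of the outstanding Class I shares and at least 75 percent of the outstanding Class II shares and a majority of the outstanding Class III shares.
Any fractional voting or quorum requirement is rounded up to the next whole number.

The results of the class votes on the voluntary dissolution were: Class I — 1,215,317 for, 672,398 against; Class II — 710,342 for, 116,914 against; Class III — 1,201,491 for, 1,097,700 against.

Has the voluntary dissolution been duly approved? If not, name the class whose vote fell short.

Class I: a majority of 2431371 is 1215686; 1,215,686 required, 1,215,317 in favor — not approved.
Class II: 3/4 of 946799 = 710099.25, rounded up to 710100; 710,100 required, 710,342 in favor — approved.
Class III: a majority of 2402981 is 1201491; 1,201,491 required, 1,201,491 in favor — approved.

Not approved — the Class I shares did not give the required vote.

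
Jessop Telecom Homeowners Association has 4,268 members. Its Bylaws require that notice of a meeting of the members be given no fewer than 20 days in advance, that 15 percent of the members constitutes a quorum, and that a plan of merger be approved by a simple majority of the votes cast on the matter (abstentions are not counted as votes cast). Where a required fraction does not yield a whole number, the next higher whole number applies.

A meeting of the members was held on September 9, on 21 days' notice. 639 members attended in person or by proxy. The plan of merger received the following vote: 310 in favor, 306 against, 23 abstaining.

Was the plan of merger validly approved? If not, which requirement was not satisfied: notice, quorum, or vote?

Notice: 21 days given; 20 required. Satisfied.
Quorum: 15% of 4,268 = 640.20, rounded up to 641; 639 present. Not satisfied.
Vote: requires a majority of the votes cast (639 − 23 abstaining = 616); a majority of 616 is 309, so 309 needed; 310 in favor. Satisfied.

Invalid — quorum requirement not satisfied.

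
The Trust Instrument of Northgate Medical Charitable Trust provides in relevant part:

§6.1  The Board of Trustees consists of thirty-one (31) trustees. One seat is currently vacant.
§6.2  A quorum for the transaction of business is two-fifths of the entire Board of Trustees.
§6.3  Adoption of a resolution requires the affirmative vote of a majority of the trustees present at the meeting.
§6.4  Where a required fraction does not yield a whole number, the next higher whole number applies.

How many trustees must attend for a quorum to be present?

2/5 of 31 = 12.40, rounded up to 13.

13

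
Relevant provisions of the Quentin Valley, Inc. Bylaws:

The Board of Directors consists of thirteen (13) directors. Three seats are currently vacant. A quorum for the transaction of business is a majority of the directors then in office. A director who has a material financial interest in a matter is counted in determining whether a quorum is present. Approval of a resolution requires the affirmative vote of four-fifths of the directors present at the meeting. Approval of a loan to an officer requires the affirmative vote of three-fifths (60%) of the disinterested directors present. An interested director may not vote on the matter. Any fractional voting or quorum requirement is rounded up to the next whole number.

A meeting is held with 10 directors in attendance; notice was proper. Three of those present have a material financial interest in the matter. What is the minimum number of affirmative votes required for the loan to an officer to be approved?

5

The loan to an officer requires three-fifths of the disinterested directors present (10 − 3 = 7).
3/5 of 7 = 4.20, rounded up to 5.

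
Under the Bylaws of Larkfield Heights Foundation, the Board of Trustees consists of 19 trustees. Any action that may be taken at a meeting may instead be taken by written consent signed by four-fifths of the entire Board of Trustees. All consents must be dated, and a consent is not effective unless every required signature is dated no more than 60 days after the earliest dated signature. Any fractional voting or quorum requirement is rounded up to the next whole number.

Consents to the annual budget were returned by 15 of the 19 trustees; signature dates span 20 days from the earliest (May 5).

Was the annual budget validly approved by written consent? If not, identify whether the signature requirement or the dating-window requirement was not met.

Not effective — insufficient signatures.

Signatures required: four-fifths of 19 — 4/5 of 19 = 15.20, rounded up to 16, so 16 needed; 15 signed. Insufficient.
Dating window: the latest signature is 20 days after the earliest; the limit is 60 days. Within the window.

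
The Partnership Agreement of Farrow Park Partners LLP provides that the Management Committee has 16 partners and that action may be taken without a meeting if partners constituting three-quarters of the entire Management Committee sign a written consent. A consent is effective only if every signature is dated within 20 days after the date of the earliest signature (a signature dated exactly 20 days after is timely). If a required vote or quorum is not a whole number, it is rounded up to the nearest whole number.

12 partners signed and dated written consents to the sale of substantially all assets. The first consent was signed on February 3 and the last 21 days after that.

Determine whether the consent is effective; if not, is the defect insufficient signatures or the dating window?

Signatures required: three-quarters of 16 — 3/4 of 16 = 12, so 12 needed; 12 signed. Sufficient.
Dating window: the latest signature is 21 days after the earliest; the limit is 20 days. Outside the window.

Not effective — dating-window requirement not satisfied.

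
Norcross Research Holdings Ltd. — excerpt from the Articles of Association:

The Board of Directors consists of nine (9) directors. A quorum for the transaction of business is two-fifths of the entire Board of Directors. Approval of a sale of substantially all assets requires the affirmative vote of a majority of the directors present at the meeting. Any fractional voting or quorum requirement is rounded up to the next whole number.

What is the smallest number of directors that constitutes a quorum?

2/5 of 9 = 3.60, rounded up to 4.

4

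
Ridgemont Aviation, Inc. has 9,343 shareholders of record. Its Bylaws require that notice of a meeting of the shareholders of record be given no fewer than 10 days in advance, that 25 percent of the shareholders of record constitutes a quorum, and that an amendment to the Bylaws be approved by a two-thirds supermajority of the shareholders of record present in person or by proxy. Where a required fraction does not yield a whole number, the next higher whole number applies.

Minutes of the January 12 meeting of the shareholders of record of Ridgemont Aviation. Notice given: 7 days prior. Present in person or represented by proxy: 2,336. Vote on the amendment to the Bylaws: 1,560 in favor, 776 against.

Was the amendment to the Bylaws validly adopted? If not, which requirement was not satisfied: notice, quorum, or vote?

Notice: 7 days given; 10 required. Not satisfied.
Quorum: 25% of 9,343 = 2,335.75, rounded up to 2,336; 2,336 present. Satisfied.
Vote: requires two-thirds of those present (2,336); 2/3 of 2336 = 1557.33, rounded up to 1558, so 1,558 needed; 1,560 in favor. Satisfied.

Invalid — notice requirement not satisfied.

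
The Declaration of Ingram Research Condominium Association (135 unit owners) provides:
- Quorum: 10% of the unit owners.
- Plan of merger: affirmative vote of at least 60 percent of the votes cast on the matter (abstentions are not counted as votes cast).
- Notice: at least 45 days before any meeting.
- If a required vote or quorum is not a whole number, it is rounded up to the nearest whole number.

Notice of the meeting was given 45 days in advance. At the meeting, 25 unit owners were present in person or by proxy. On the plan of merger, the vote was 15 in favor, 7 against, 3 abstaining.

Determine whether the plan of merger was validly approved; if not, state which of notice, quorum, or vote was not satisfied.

Valid — all requirements satisfied.

Notice: 45 days given; 45 required. Satisfied.
Quorum: 10% of 135 = 13.50, rounded up to 14; 25 present. Satisfied.
Vote: requires three-fifths of the votes cast (25 − 3 abstaining = 22); 3/5 of 22 = 13.20, rounded up to 14, so 14 needed; 15 in favor. Satisfied.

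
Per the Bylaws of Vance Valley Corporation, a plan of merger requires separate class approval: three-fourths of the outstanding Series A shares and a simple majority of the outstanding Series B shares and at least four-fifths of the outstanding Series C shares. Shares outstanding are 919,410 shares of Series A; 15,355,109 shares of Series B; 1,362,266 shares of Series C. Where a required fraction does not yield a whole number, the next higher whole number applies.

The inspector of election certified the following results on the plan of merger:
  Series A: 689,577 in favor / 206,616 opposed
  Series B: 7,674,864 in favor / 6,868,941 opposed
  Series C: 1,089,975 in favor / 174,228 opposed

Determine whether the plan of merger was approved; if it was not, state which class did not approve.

Not approved — the Series B shares did not give the required vote.

Series A: 3/4 of 919410 = 689557.50, rounded up to 689558; 689,558 required, 689,577 in favor — approved.
Series B: a majority of 15355109 is 7677555; 7,677,555 required, 7,674,864 in favor — not approved.
Series C: 4/5 of 1362266 = 1089812.80, rounded up to 1089813; 1,089,813 required, 1,089,975 in favor — approved.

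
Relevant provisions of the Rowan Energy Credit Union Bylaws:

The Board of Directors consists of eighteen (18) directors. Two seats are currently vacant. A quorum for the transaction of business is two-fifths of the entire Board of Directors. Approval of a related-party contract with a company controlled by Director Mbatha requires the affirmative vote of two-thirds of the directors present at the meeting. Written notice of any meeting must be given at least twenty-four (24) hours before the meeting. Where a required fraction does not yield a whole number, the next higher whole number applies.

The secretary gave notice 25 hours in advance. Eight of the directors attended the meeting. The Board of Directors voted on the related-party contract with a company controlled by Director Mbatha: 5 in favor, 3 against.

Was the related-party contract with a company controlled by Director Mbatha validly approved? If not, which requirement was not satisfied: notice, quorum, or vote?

Invalid — vote requirement not satisfied.

Notice: 25 hours given; 24 required (25 ≥ 24). Satisfied.
Quorum: 8 present; quorum is 8. Satisfied.
Vote: the related-party contract with a company controlled by Director Mbatha requires two-thirds of the directors present (8). 2/3 of 8 = 5.33, rounded up to 6, so 6 affirmative votes are needed; 5 voted in favor. Not satisfied.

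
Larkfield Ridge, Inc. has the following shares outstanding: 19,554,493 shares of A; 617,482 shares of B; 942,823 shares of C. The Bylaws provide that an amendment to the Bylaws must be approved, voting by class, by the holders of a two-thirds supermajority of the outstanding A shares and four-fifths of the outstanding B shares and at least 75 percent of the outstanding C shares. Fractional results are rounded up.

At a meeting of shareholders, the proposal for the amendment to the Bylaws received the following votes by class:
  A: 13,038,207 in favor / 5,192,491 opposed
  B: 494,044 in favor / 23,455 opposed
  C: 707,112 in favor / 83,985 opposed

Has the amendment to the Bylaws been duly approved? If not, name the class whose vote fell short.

A: 2/3 of 19554493 = 13036328.67, rounded up to 13036329; 13,036,329 required, 13,038,207 in favor — approved.
B: 4/5 of 617482 = 493985.60, rounded up to 493986; 493,986 required, 494,044 in favor — approved.
C: 3/4 of 942823 = 707117.25, rounded up to 707118; 707,118 required, 707,112 in favor — not approved.

Not approved — the C shares did not give the required vote.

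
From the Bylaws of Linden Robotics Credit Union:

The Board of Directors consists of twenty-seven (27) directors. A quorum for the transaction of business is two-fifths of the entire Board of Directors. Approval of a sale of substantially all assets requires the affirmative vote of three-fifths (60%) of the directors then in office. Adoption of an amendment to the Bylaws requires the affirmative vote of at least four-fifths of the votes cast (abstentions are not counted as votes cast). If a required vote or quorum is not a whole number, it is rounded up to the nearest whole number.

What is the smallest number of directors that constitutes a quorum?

2/5 of 27 = 10.80, rounded up to 11.

11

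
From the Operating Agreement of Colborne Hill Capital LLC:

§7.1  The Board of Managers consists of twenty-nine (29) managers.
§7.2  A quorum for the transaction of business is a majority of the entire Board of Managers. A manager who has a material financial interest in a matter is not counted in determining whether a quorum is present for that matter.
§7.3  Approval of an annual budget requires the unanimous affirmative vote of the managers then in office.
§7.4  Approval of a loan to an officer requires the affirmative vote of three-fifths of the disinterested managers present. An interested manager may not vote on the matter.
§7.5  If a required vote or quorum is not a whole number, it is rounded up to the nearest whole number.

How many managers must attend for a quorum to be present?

15

A majority of 29 is 15.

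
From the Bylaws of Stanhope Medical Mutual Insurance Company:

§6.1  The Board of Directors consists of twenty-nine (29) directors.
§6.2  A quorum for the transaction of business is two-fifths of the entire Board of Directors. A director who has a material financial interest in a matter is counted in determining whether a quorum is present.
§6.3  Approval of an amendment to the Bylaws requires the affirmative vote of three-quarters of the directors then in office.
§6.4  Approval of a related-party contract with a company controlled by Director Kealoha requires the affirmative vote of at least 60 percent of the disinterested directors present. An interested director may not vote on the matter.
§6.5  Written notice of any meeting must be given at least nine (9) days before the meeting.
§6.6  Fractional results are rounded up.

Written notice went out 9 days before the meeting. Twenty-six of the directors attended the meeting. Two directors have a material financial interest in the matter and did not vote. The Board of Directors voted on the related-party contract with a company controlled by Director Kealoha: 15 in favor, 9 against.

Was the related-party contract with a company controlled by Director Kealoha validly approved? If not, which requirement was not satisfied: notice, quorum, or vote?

Valid — all requirements satisfied.

Notice: 9 days given; 9 required (9 ≥ 9). Satisfied.
Quorum: 26 present (interested directors count toward quorum); quorum is 12. Satisfied.
Vote: the related-party contract with a company controlled by Director Kealoha requires three-fifths of the disinterested directors present (26 − 2 = 24). 3/5 of 24 = 14.40, rounded up to 15, so 15 affirmative votes are needed; 15 voted in favor. Satisfied.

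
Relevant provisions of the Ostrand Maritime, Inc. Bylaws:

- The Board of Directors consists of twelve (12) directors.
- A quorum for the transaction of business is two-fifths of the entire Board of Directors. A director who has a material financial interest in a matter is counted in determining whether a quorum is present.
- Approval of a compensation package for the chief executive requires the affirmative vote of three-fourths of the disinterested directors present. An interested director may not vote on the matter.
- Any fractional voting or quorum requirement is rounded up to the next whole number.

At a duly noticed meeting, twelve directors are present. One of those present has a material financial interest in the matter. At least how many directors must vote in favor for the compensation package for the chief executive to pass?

The compensation package for the chief executive requires three-fourths of the disinterested directors present (12 − 1 = 11).
3/4 of 11 = 8.25, rounded up to 9.

9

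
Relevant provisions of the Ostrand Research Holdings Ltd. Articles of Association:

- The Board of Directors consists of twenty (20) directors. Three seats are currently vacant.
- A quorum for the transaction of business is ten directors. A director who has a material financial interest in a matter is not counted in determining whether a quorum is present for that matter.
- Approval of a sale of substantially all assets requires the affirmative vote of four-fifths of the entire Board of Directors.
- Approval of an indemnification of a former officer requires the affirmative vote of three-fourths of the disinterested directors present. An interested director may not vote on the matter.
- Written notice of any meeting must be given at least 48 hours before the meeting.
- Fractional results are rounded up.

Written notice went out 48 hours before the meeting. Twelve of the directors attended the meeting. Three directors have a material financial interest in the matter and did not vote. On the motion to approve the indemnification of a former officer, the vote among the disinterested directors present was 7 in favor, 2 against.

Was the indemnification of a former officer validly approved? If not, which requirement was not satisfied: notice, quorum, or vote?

Invalid — quorum requirement not satisfied.

Notice: 48 hours given; 48 required (48 ≥ 48). Satisfied.
Quorum: 12 present, but the 3 interested directors do not count, leaving 9. Quorum is 10. Not satisfied.
Vote: the indemnification of a former officer requires three-fourths of the disinterested directors present (12 − 3 = 9). 3/4 of 9 = 6.75, rounded up to 7, so 7 affirmative votes are needed; 7 voted in favor. Satisfied. (Moot — without a quorum no business can be validly transacted.)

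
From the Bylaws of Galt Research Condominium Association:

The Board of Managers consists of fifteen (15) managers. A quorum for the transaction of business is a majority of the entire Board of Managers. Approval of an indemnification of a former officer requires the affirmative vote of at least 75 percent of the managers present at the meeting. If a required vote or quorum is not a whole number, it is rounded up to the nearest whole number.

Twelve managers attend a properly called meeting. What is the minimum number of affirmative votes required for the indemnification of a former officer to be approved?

9

The indemnification of a former officer requires three-fourths of the managers present (12).
3/4 of 12 = 9.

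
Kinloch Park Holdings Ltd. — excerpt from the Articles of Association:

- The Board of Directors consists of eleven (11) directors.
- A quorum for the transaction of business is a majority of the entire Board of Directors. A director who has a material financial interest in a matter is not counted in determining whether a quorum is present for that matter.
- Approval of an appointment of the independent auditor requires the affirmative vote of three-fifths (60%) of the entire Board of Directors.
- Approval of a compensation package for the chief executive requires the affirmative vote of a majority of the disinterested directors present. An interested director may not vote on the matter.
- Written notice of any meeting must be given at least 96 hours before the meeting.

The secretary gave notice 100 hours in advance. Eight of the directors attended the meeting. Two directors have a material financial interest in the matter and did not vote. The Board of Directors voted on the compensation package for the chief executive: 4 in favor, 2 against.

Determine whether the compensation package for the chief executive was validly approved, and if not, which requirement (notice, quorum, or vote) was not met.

Valid — all requirements satisfied.

Notice: 100 hours given; 96 required (100 ≥ 96). Satisfied.
Quorum: 8 present, but the 2 interested directors do not count, leaving 6. Quorum is 6. Satisfied.
Vote: the compensation package for the chief executive requires a majority of the disinterested directors present (8 − 2 = 6). A majority of 6 is 4, so 4 affirmative votes are needed; 4 voted in favor. Satisfied.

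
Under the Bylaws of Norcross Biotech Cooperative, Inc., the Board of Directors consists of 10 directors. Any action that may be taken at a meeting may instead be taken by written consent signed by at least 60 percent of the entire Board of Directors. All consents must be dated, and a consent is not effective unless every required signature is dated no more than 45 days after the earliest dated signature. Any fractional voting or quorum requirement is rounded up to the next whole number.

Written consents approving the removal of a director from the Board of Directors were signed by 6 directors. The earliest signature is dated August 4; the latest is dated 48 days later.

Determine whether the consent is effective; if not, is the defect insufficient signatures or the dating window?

Not effective — dating-window requirement not satisfied.

Signatures required: at least 60 percent of 10 — 3/5 of 10 = 6, so 6 needed; 6 signed. Sufficient.
Dating window: the latest signature is 48 days after the earliest; the limit is 45 days. Outside the window.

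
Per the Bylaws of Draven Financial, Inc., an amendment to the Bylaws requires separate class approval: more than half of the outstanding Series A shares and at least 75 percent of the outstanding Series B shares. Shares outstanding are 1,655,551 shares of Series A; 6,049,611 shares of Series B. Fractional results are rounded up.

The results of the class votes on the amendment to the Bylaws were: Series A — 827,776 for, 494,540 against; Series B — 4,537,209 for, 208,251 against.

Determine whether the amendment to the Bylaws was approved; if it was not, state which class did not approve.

Series A: a majority of 1655551 is 827776; 827,776 required, 827,776 in favor — approved.
Series B: 3/4 of 6049611 = 4537208.25, rounded up to 4537209; 4,537,209 required, 4,537,209 in favor — approved.

Approved — every class gave the required vote.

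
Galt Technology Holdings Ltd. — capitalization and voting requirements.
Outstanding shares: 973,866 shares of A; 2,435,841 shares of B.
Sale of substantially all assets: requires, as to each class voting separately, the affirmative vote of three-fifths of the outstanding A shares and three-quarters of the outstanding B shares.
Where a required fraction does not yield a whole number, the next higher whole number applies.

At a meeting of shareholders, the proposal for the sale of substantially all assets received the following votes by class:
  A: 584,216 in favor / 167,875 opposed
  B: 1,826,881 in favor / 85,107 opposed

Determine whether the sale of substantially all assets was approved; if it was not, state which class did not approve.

Not approved — the A shares did not give the required vote.

A: 3/5 of 973866 = 584319.60, rounded up to 584320; 584,320 required, 584,216 in favor — not approved.
B: 3/4 of 2435841 = 1826880.75, rounded up to 1826881; 1,826,881 required, 1,826,881 in favor — approved.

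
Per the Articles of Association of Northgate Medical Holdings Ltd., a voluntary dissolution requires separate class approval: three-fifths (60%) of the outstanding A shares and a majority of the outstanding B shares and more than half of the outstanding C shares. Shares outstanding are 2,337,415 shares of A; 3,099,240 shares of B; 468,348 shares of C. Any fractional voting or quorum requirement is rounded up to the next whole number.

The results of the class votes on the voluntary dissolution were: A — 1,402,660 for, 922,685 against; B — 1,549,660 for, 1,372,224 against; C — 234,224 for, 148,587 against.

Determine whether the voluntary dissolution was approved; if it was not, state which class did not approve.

A: 3/5 of 2337415 = 1402449; 1,402,449 required, 1,402,660 in favor — approved.
B: a majority of 3099240 is 1549621; 1,549,621 required, 1,549,660 in favor — approved.
C: a majority of 468348 is 234175; 234,175 required, 234,224 in favor — approved.

Approved — every class gave the required vote.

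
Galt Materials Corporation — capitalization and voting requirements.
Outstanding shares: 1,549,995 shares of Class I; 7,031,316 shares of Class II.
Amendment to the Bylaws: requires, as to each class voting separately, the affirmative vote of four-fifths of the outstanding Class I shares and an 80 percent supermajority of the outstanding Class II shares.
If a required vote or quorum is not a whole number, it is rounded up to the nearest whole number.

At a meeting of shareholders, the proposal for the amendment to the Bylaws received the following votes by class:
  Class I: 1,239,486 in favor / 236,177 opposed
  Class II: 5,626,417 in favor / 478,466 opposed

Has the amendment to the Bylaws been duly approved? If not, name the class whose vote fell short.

Class I: 4/5 of 1549995 = 1239996; 1,239,996 required, 1,239,486 in favor — not approved.
Class II: 4/5 of 7031316 = 5625052.80, rounded up to 5625053; 5,625,053 required, 5,626,417 in favor — approved.

Not approved — the Class I shares did not give the required vote.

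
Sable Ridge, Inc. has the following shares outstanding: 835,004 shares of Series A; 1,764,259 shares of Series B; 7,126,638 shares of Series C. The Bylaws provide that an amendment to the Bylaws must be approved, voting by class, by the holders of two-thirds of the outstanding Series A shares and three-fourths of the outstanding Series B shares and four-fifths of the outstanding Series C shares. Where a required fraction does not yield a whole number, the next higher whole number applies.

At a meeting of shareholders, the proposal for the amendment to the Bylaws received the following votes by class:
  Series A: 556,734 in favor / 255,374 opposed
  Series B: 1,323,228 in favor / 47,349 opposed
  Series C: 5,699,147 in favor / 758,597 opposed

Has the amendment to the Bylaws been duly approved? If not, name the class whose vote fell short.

Series A: 2/3 of 835004 = 556669.33, rounded up to 556670; 556,670 required, 556,734 in favor — approved.
Series B: 3/4 of 1764259 = 1323194.25, rounded up to 1323195; 1,323,195 required, 1,323,228 in favor — approved.
Series C: 4/5 of 7126638 = 5701310.40, rounded up to 5701311; 5,701,311 required, 5,699,147 in favor — not approved.

Not approved — the Series C shares did not give the required vote.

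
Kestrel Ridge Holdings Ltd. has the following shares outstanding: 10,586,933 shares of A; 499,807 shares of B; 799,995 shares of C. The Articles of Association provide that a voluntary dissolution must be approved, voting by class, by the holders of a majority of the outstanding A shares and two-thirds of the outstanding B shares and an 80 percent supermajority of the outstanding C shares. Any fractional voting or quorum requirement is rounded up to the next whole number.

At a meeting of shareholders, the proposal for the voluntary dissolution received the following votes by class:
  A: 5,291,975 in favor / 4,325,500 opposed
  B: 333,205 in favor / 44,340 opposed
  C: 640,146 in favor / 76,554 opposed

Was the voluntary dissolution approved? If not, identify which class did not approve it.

Not approved — the A shares did not give the required vote.

A: a majority of 10586933 is 5293467; 5,293,467 required, 5,291,975 in favor — not approved.
B: 2/3 of 499807 = 333204.67, rounded up to 333205; 333,205 required, 333,205 in favor — approved.
C: 4/5 of 799995 = 639996; 639,996 required, 640,146 in favor — approved.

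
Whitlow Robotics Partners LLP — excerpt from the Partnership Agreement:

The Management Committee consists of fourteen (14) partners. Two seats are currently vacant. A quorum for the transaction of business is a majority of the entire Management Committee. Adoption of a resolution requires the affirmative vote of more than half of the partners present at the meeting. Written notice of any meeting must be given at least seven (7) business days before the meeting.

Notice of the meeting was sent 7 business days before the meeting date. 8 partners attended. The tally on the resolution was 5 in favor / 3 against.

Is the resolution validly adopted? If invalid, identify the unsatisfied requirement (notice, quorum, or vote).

Valid — all requirements satisfied.

Notice: 7 business days given; 7 required (7 ≥ 7). Satisfied.
Quorum: 8 present; quorum is 8. Satisfied.
Vote: the resolution requires a majority of the partners present (8). A majority of 8 is 5, so 5 affirmative votes are needed; 5 voted in favor. Satisfied.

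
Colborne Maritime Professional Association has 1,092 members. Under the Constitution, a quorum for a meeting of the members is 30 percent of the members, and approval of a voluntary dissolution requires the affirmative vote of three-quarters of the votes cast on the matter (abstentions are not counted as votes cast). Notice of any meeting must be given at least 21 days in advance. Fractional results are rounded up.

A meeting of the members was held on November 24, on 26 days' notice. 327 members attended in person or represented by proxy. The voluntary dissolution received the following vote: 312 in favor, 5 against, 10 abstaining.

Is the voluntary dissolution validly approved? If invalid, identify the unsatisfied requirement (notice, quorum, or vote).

Notice: 26 days given; 21 required. Satisfied.
Quorum: 30% of 1,092 = 327.60, rounded up to 328; 327 present. Not satisfied.
Vote: requires three-fourths of the votes cast (327 − 10 abstaining = 317); 3/4 of 317 = 237.75, rounded up to 238, so 238 needed; 312 in favor. Satisfied.

Invalid — quorum requirement not satisfied.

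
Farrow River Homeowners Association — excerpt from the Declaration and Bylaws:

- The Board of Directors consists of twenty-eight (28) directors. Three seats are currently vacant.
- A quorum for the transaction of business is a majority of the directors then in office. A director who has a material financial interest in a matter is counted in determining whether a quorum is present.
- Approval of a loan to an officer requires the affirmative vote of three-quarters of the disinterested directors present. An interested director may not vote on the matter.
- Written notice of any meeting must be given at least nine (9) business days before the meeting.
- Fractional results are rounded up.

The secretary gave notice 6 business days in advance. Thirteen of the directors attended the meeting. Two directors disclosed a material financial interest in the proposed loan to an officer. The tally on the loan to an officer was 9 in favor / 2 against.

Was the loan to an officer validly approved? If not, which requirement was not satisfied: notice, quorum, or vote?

Notice: 6 business days given; 9 required (6 < 9). Not satisfied.
Quorum: 13 present (interested directors count toward quorum); quorum is 13. Satisfied.
Vote: the loan to an officer requires three-fourths of the disinterested directors present (13 − 2 = 11). 3/4 of 11 = 8.25, rounded up to 9, so 9 affirmative votes are needed; 9 voted in favor. Satisfied.

Invalid — notice requirement not satisfied.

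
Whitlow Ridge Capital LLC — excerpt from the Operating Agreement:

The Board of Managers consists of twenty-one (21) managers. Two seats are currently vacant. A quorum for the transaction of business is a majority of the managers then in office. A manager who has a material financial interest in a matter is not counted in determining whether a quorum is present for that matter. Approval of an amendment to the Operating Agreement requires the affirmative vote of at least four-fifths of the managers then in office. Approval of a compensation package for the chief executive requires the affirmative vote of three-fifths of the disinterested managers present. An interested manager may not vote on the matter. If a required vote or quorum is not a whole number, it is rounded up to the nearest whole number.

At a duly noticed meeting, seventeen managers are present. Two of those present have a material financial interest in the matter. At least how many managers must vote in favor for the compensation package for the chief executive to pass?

9

The compensation package for the chief executive requires three-fifths of the disinterested managers present (17 − 2 = 15).
3/5 of 15 = 9.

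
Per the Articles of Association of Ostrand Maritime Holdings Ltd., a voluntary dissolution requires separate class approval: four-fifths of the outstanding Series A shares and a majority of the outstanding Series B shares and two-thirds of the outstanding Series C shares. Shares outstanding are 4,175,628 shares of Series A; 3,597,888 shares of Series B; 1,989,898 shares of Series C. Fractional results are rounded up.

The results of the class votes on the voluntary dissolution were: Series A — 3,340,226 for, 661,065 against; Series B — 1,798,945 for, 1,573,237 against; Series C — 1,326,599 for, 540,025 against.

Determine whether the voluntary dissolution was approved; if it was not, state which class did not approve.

Not approved — the Series A shares did not give the required vote.

Series A: 4/5 of 4175628 = 3340502.40, rounded up to 3340503; 3,340,503 required, 3,340,226 in favor — not approved.
Series B: a majority of 3597888 is 1798945; 1,798,945 required, 1,798,945 in favor — approved.
Series C: 2/3 of 1989898 = 1326598.67, rounded up to 1326599; 1,326,599 required, 1,326,599 in favor — approved.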